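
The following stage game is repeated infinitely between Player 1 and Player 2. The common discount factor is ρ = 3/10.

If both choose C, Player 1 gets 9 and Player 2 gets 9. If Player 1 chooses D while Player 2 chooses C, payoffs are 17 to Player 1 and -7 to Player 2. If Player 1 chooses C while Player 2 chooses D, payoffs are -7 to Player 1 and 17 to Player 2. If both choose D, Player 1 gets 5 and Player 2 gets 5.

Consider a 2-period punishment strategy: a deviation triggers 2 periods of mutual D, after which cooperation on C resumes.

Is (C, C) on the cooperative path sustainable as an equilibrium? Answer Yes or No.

IC: ρ+…+ρ^2 ≥ (17−9)/(9−5) = 2.
At ρ = 3/10: partial sum = 0.3900 < 2.0000. Cooperation not sustainable.

No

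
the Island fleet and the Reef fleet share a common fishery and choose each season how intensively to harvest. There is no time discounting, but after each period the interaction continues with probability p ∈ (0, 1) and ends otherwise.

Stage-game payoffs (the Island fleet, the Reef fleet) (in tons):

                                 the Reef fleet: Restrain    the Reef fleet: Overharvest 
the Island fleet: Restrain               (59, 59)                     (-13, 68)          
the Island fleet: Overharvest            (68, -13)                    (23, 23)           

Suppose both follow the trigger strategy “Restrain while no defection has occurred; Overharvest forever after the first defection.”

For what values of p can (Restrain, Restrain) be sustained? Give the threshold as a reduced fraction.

Expected cooperation value is 59 + p·59 + p²·59 + … = 59/(1−p); deviation gives 68 + p·23/(1−p).
59 ≥ 68(1−p) + 23p ⇒ 45p ≥ 9 ⇒ p ≥ 9/45 = 1/5.

1/5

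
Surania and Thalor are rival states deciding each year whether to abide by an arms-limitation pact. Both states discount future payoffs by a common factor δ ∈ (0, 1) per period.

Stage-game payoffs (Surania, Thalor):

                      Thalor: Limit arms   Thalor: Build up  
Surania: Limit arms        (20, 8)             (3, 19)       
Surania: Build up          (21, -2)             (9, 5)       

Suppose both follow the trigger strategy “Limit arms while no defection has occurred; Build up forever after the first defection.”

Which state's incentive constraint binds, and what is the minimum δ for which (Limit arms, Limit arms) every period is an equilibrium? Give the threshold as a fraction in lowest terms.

Surania's threshold: (21−20)/(21−9) = 1/12.
Thalor's threshold: (19−8)/(19−5) = 11/14.
1/12 < 11/14, so Thalor binds and δ* = 11/14.

Thalor; δ ≥ 11/14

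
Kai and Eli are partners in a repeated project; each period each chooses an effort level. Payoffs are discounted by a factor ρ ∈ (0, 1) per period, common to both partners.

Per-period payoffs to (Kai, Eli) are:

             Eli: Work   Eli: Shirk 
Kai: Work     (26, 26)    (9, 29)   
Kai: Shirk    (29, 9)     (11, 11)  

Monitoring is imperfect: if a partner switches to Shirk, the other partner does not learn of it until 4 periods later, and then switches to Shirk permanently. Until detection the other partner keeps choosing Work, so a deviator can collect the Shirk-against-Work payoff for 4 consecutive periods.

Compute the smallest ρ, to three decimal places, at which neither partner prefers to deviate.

0.639

A deviator earns 29 for 4 periods, then 11 forever; cooperating earns 26 forever. Multiplying the IC by (1−ρ):
26 ≥ 29(1−ρ^4) + 11ρ^4, so 18·ρ^4 ≥ 3 and ρ^4 ≥ 1/6.
ρ ≥ (1/6)^(1/4) ≈ 0.639.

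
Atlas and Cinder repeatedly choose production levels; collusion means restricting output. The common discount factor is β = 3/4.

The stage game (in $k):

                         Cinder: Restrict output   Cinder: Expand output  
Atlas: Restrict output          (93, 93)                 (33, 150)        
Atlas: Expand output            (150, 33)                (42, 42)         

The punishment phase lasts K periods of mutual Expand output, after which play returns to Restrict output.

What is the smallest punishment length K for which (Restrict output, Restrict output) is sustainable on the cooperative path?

IC: β(1−β^K)/(1−β) ≥ (150−93)/(93−42) = 19/17.
With β = 3/4: need 1 − β^K ≥ 19/17·(1−3/4)/(3/4), i.e. β^K ≤ 0.6275.
Since (3/4)^1 = 0.7500 and (3/4)^2 = 0.5625, the smallest such K is 2.

2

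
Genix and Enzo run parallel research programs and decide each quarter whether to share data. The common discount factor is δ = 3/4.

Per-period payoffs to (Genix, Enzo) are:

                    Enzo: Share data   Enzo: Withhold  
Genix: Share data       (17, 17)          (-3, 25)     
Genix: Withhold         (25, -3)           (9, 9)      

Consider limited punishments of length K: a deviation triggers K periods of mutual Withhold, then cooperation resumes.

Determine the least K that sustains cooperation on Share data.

2

Need Σ_{k=1}^{K} δ^k ≥ (25−17)/(17−9) = 1.0000 at δ = 3/4.
At K = 1 the sum is 0.7500 < 1.0000; at K = 2 it is 1.3125 ≥ 1.0000.
So the minimum punishment length is K = 2.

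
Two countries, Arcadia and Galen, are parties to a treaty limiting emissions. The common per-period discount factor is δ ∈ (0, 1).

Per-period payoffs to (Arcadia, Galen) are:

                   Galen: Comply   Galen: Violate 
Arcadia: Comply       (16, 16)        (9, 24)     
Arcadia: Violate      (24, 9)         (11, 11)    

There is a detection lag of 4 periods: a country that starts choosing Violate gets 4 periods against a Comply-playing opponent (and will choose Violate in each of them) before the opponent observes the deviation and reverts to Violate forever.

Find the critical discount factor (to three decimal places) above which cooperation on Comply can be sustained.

A deviator earns 24 for 4 periods, then 11 forever; cooperating earns 16 forever. Multiplying the IC by (1−δ):
16 ≥ 24(1−δ^4) + 11δ^4, so 13·δ^4 ≥ 8 and δ^4 ≥ 8/13.
δ ≥ (8/13)^(1/4) ≈ 0.886.

0.886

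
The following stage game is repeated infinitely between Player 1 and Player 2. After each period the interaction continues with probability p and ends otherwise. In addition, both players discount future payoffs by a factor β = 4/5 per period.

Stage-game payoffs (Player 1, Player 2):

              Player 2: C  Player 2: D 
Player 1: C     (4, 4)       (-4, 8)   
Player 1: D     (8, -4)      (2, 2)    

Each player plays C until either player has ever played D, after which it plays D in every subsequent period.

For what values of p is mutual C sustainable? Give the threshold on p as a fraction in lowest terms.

5/6

With continuation probability p and discount β, the effective per-period discount factor is βp.
Grim-trigger IC: βp ≥ (8−4)/(8−2) = 2/3.
So p ≥ (2/3)/(4/5) = 5/6.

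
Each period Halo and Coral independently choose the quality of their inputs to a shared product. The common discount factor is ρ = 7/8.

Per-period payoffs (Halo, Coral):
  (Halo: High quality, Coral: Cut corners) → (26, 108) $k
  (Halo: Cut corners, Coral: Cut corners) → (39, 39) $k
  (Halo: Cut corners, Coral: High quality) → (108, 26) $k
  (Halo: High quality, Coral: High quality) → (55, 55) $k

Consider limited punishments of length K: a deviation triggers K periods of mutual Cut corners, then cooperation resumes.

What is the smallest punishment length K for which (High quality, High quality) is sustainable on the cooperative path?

No profitable deviation requires (55−39)(ρ+…+ρ^K) ≥ 108−55, i.e. ρ+…+ρ^K ≥ 53/16 ≈ 3.3125.
With ρ = 7/8, the partial sums are K=1: 0.8750, K=2: 1.6406, K=3: 2.3105, K=4: 2.8967, K=5: 3.4096.
K = 5 is the first length at which the sum reaches 3.3125.

5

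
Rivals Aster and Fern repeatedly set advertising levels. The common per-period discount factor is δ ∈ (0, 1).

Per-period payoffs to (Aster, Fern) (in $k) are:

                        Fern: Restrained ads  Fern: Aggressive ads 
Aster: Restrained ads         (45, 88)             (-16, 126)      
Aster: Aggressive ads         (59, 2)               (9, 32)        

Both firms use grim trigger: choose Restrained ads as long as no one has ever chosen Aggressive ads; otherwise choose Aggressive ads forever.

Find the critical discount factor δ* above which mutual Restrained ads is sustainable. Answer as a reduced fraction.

19/47

For Aster: deviation gain 59−45 = 14, per-period punishment loss 45−9 = 36. IC gives δ ≥ 14/50 = 7/25.
For Fern: gain 38, loss 56 per period, so δ ≥ 38/94 = 19/47.
The tighter constraint is Fern's, so cooperation needs δ ≥ 19/47.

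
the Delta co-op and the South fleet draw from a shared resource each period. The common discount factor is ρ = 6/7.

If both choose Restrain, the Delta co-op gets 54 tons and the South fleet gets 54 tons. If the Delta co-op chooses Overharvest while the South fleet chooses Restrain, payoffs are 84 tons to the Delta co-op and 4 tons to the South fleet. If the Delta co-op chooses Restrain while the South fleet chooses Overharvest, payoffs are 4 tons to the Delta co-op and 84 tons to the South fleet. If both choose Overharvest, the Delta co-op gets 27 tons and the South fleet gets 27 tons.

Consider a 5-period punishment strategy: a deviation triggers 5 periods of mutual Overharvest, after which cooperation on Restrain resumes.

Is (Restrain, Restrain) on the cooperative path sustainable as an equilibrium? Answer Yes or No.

Yes

Comparing payoff streams over the 6 periods until play realigns: cooperate → 54(1+ρ+…+ρ^5); deviate → 84 + 27(ρ+…+ρ^5).
Cooperation is sustained iff (54−27)(ρ+…+ρ^5) ≥ 84−54.
ρ+…+ρ^5 = 6/7·(1−(6/7)^5)/(1−6/7) = 3.2240, and (84−54)/(54−27) = 1.1111.
3.2240 ≥ 1.1111, so cooperation is sustainable.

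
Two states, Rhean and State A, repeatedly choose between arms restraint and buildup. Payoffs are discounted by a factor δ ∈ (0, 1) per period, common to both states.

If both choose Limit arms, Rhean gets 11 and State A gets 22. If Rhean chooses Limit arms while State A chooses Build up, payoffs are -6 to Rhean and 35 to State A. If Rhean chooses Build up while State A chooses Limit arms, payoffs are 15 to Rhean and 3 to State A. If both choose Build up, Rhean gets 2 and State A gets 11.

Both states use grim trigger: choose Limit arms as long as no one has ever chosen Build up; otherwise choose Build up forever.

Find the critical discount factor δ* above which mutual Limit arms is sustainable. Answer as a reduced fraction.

For Rhean: deviation gain 15−11 = 4, per-period punishment loss 11−2 = 9. IC gives δ ≥ 4/13.
For State A: gain 13, loss 11 per period, so δ ≥ 13/24.
The tighter constraint is State A's, so cooperation needs δ ≥ 13/24.

13/24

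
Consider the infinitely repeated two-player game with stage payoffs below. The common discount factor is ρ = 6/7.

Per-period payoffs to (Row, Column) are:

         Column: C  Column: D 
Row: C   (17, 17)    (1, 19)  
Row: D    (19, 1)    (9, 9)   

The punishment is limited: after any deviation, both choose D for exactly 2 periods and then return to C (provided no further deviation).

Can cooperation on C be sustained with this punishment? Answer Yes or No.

Yes

IC: ρ+…+ρ^2 ≥ (19−17)/(17−9) = 1/4.
At ρ = 6/7: partial sum = 1.5918 ≥ 0.2500. Cooperation sustainable.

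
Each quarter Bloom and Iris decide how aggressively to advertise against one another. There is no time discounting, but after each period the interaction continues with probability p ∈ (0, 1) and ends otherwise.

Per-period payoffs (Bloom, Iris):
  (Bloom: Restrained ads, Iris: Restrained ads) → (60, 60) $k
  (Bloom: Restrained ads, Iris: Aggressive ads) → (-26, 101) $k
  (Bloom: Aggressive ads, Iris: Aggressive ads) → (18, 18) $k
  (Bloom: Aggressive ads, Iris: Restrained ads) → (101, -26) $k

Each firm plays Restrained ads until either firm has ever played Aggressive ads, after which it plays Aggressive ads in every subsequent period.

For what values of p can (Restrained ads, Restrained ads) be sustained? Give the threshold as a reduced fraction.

With no time discounting, the continuation probability p plays the role of the discount factor.
Grim-trigger IC: 60/(1−p) ≥ 101 + 18p/(1−p) ⇒ p ≥ (101−60)/(101−18) = 41/83.

41/83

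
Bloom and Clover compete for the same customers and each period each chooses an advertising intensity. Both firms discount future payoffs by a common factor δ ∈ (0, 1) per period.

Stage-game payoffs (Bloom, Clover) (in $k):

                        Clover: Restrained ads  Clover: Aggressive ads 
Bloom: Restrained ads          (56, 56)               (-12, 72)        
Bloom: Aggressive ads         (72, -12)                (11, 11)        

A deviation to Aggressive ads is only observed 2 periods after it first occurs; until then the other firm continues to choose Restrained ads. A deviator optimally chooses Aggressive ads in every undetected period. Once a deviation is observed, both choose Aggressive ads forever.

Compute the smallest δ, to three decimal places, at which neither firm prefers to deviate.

Deviating for the 2 undetected periods gains 72−56 = 16 per period over cooperation, then loses 56−11 = 45 per period forever once punishment starts.
Gain: 16(1 + δ + … + δ^1); loss: 45·δ^2/(1−δ).
No profitable deviation ⇔ 16(1−δ^2) ≤ 45·δ^2, i.e. δ^2 ≥ 16/(16+45) = 16/61.
Hence δ ≥ (16/61)^(1/2) ≈ 0.512.

0.512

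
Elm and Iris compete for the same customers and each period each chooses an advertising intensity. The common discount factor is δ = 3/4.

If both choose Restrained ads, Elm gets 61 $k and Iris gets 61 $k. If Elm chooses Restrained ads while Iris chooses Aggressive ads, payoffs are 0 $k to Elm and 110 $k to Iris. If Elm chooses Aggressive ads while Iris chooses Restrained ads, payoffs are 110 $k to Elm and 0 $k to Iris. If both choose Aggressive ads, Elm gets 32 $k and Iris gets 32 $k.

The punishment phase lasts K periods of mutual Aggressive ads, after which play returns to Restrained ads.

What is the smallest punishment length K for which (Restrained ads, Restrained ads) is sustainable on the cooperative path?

No profitable deviation requires (61−32)(δ+…+δ^K) ≥ 110−61, i.e. δ+…+δ^K ≥ 49/29 ≈ 1.6897.
With δ = 3/4, the partial sums are K=1: 0.7500, K=2: 1.3125, K=3: 1.7344.
K = 3 is the first length at which the sum reaches 1.6897.

3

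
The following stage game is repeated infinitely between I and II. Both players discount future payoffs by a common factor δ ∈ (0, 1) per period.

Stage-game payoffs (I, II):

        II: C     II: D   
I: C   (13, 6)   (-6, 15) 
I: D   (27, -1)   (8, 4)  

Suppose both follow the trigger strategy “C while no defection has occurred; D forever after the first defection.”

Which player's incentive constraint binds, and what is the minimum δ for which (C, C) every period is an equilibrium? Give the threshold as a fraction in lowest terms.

II; δ ≥ 9/11

I's threshold: (27−13)/(27−8) = 14/19.
II's threshold: (15−6)/(15−4) = 9/11.
14/19 < 9/11, so II binds and δ* = 9/11.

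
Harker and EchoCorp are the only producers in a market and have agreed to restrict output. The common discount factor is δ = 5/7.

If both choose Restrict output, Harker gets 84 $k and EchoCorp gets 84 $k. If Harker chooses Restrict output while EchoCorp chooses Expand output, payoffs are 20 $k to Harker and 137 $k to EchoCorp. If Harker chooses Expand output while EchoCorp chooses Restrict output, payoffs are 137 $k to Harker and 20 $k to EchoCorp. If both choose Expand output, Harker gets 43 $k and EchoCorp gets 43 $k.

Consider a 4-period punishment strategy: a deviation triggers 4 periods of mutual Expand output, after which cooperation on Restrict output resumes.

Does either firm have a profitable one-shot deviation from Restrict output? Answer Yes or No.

No

A one-shot deviation gives 137 now, then 43 for 4 periods, then back to 84.
Gain from deviating: (137−84) today; loss: (84−43) in each of the next 4 periods.
No-deviation condition: (84−43)(δ+…+δ^4) ≥ 137−84, i.e. δ+…+δ^4 ≥ 53/41.
At δ = 5/7: δ+…+δ^4 = 1.8492 ≥ 1.2927.
So cooperation is sustainable.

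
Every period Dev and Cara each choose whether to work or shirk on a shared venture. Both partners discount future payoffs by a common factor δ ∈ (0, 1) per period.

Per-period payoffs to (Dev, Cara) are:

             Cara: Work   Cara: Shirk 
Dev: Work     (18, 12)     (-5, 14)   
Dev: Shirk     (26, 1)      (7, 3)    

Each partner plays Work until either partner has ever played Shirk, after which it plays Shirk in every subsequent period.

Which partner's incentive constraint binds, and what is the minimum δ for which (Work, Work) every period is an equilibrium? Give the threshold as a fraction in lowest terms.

Dev's threshold: (26−18)/(26−7) = 8/19.
Cara's threshold: (14−12)/(14−3) = 2/11.
8/19 > 2/11, so Dev binds and δ* = 8/19.

Dev; δ ≥ 8/19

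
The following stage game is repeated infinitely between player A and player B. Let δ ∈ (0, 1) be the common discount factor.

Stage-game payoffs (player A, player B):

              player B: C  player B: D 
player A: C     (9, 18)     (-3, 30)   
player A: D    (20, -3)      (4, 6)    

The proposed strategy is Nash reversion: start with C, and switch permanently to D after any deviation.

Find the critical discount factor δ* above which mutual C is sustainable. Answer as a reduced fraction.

For player A: deviation gain 20−9 = 11, per-period punishment loss 9−4 = 5. IC gives δ ≥ 11/16.
For player B: gain 12, loss 12 per period, so δ ≥ 12/24 = 1/2.
The tighter constraint is player A's, so cooperation needs δ ≥ 11/16.

11/16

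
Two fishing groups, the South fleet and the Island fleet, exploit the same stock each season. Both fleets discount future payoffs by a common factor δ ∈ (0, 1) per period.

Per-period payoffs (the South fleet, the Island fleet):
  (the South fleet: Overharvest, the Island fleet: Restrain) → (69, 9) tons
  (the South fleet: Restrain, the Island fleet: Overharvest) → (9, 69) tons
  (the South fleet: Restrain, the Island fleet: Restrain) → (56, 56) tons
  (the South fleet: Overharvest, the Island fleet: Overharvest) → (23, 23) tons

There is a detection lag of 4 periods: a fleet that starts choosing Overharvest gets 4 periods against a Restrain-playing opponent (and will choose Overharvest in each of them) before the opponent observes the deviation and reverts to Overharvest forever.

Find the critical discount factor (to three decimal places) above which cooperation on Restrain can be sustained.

0.729

The best deviation is to choose Overharvest for all 4 undetected periods, earning 69 each, then 23 forever once detected.
Deviation value: 69(1−δ^4)/(1−δ) + 23δ^4/(1−δ); cooperation value: 56/(1−δ).
IC: 56 ≥ 69(1−δ^4) + 23δ^4 = 69 − 46δ^4.
So δ^4 ≥ 13/46, giving δ ≥ (13/46)^(1/4) ≈ 0.729.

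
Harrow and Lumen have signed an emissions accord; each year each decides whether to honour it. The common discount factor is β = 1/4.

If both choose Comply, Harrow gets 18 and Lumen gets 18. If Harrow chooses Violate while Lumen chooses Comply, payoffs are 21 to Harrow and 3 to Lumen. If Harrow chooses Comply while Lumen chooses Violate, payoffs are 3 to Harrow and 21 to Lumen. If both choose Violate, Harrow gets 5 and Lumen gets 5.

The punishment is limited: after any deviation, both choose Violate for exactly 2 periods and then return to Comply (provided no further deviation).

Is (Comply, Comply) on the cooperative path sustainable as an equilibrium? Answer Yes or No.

IC: β+…+β^2 ≥ (21−18)/(18−5) = 3/13.
At β = 1/4: partial sum = 0.3125 ≥ 0.2308. Cooperation sustainable.

Yes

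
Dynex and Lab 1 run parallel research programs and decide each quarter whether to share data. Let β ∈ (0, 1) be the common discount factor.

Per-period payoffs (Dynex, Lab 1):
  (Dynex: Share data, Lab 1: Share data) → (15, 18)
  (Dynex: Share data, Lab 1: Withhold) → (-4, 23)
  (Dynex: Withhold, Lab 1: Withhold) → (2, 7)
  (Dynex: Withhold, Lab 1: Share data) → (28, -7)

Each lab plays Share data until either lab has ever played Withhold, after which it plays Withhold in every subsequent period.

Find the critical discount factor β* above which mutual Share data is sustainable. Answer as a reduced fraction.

Dynex's threshold: (28−15)/(28−2) = 1/2.
Lab 1's threshold: (23−18)/(23−7) = 5/16.
1/2 > 5/16, so Dynex binds and β* = 1/2.

1/2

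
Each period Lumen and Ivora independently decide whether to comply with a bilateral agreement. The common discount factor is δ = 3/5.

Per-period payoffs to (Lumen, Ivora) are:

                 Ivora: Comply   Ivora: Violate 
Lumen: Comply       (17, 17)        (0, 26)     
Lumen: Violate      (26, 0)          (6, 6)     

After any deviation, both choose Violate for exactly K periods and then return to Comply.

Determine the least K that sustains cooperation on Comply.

2

IC: δ(1−δ^K)/(1−δ) ≥ (26−17)/(17−6) = 9/11.
With δ = 3/5: need 1 − δ^K ≥ 9/11·(1−3/5)/(3/5), i.e. δ^K ≤ 0.4545.
Since (3/5)^1 = 0.6000 and (3/5)^2 = 0.3600, the smallest such K is 2.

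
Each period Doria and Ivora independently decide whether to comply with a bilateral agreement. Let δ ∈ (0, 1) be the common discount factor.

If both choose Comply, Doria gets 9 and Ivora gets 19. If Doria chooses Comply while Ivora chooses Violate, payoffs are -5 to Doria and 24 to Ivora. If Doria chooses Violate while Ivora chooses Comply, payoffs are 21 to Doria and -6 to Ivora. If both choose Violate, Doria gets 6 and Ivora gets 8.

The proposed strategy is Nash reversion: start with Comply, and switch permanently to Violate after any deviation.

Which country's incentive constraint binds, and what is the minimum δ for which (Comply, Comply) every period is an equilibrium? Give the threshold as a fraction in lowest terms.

Doria; δ ≥ 4/5

Doria's threshold: (21−9)/(21−6) = 4/5.
Ivora's threshold: (24−19)/(24−8) = 5/16.
4/5 > 5/16, so Doria binds and δ* = 4/5.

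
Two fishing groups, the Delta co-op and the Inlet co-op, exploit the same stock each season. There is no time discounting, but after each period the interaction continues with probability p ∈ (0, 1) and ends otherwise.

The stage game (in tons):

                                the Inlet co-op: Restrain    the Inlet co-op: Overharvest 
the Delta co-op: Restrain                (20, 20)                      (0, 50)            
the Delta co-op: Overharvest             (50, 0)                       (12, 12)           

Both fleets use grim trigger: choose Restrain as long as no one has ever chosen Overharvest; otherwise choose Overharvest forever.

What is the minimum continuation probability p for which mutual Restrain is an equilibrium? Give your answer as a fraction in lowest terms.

With no time discounting, the continuation probability p plays the role of the discount factor.
Grim-trigger IC: 20/(1−p) ≥ 50 + 12p/(1−p) ⇒ p ≥ (50−20)/(50−12) = 15/19.

15/19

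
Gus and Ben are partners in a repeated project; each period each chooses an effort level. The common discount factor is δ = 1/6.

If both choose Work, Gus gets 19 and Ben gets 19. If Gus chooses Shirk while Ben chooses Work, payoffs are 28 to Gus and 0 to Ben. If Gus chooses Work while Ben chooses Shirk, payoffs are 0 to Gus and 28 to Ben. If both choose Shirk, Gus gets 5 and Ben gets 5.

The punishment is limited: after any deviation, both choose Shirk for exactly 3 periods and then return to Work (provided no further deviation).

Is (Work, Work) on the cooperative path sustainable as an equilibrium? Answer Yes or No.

IC: δ+…+δ^3 ≥ (28−19)/(19−5) = 9/14.
At δ = 1/6: partial sum = 0.1991 < 0.6429. Cooperation not sustainable.

No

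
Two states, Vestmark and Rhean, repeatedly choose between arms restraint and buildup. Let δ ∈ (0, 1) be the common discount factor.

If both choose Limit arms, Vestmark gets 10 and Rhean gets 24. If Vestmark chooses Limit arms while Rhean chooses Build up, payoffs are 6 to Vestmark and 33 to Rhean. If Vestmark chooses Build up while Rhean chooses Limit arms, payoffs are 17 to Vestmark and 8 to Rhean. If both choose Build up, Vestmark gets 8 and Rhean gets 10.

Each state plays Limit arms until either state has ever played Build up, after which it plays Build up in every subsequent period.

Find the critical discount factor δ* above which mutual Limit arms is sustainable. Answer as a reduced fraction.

7/9

Vestmark's threshold: (17−10)/(17−8) = 7/9.
Rhean's threshold: (33−24)/(33−10) = 9/23.
7/9 > 9/23, so Vestmark binds and δ* = 7/9.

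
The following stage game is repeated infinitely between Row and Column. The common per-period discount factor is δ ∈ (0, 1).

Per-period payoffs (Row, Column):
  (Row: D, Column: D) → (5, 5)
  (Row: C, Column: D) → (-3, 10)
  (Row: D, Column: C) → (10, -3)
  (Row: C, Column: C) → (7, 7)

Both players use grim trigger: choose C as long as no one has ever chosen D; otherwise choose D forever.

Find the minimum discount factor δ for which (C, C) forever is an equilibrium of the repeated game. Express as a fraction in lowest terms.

3/5

One-period gain from deviating is 10 − 7 = 3. The loss is 7 − 5 = 2 in every subsequent period, with present value 2·δ/(1−δ).
Deviation is unprofitable when 2·δ/(1−δ) ≥ 3, i.e. δ/(1−δ) ≥ 3/2.
Equivalently δ ≥ 3/(3+2) = 3/5.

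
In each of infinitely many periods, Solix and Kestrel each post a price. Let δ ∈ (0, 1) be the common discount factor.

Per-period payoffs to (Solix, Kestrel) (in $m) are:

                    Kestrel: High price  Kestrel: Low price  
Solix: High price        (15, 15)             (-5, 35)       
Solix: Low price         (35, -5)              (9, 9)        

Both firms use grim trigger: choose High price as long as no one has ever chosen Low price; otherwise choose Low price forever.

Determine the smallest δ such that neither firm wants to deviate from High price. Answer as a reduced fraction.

15/(1−δ) ≥ 35 + 9δ/(1−δ)
15 ≥ 35 − 26δ
δ ≥ 20/26 = 10/13.

10/13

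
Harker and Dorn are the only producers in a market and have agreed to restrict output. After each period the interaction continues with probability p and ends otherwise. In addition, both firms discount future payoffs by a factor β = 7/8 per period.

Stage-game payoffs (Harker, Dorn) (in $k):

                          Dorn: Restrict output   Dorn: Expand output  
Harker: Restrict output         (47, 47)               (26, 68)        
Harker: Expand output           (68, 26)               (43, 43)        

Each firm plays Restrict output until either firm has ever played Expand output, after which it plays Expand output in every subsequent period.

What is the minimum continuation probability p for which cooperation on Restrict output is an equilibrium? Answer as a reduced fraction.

24/25

With continuation probability p and discount β, the effective per-period discount factor is βp.
Grim-trigger IC: βp ≥ (68−47)/(68−43) = 21/25.
So p ≥ (21/25)/(7/8) = 24/25.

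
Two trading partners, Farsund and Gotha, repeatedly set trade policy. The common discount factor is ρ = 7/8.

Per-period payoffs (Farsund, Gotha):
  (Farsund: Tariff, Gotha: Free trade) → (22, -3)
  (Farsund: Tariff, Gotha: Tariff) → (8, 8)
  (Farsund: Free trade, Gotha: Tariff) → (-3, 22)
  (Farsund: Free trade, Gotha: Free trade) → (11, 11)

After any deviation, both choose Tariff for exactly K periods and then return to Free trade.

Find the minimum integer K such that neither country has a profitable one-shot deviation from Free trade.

6

No profitable deviation requires (11−8)(ρ+…+ρ^K) ≥ 22−11, i.e. ρ+…+ρ^K ≥ 11/3 ≈ 3.6667.
With ρ = 7/8, the partial sums are K=1: 0.8750, K=2: 1.6406, K=3: 2.3105, K=4: 2.8967, K=5: 3.4096, K=6: 3.8584.
K = 6 is the first length at which the sum reaches 3.6667.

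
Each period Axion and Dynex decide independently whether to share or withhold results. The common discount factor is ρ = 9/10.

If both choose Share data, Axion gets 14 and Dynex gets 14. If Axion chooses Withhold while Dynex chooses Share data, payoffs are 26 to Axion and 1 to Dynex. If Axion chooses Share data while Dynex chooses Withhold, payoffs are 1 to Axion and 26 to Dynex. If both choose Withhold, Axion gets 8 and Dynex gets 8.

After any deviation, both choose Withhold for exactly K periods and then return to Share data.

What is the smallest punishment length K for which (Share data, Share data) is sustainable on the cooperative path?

No profitable deviation requires (14−8)(ρ+…+ρ^K) ≥ 26−14, i.e. ρ+…+ρ^K ≥ 2 ≈ 2.0000.
With ρ = 9/10, the partial sums are K=1: 0.9000, K=2: 1.7100, K=3: 2.4390.
K = 3 is the first length at which the sum reaches 2.0000.

3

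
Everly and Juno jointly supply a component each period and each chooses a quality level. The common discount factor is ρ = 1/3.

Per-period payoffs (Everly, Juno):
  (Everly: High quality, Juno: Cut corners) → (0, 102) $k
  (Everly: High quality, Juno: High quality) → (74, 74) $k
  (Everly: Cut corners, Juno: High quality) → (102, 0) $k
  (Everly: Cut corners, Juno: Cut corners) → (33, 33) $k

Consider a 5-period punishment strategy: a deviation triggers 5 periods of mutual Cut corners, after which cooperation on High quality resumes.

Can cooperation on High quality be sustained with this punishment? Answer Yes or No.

No

A one-shot deviation gives 102 now, then 33 for 5 periods, then back to 74.
Gain from deviating: (102−74) today; loss: (74−33) in each of the next 5 periods.
No-deviation condition: (74−33)(ρ+…+ρ^5) ≥ 102−74, i.e. ρ+…+ρ^5 ≥ 28/41.
At ρ = 1/3: ρ+…+ρ^5 = 0.4979 < 0.6829.
So cooperation is not sustainable.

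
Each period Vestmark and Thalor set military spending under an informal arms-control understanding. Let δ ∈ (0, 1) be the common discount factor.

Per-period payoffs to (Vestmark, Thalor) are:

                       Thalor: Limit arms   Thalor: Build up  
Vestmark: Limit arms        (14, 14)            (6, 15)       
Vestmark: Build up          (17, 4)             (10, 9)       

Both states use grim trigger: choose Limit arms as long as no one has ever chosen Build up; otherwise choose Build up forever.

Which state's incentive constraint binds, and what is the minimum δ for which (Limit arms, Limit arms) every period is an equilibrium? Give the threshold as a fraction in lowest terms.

Vestmark; δ ≥ 3/7

Vestmark: cooperation gives 14 each period; deviation gives 17 once then 10 forever.
  14/(1−δ) ≥ 17 + 10δ/(1−δ) ⇒ δ ≥ 3/7.
Thalor: cooperation gives 14 each period; deviation gives 15 once then 9 forever.
  δ ≥ 1/6.
Both must hold, so the binding constraint is Vestmark's: δ ≥ 3/7.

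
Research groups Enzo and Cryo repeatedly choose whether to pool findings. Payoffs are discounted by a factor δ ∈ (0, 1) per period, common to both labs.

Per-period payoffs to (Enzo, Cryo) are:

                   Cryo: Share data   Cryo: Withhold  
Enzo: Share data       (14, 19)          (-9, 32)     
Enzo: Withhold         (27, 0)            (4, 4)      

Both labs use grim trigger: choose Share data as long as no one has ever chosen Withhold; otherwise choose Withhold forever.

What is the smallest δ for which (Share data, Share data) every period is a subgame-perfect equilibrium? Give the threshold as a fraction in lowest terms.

13/23

Enzo's threshold: (27−14)/(27−4) = 13/23.
Cryo's threshold: (32−19)/(32−4) = 13/28.
13/23 > 13/28, so Enzo binds and δ* = 13/23.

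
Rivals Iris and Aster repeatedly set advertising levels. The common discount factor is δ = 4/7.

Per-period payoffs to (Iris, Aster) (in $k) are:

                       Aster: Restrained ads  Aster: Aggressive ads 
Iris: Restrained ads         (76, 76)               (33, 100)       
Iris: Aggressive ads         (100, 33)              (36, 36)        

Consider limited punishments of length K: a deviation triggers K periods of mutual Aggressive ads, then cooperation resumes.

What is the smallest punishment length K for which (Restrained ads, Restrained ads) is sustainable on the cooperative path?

2

IC: δ(1−δ^K)/(1−δ) ≥ (100−76)/(76−36) = 3/5.
With δ = 4/7: need 1 − δ^K ≥ 3/5·(1−4/7)/(4/7), i.e. δ^K ≤ 0.5500.
Since (4/7)^1 = 0.5714 and (4/7)^2 = 0.3265, the smallest such K is 2.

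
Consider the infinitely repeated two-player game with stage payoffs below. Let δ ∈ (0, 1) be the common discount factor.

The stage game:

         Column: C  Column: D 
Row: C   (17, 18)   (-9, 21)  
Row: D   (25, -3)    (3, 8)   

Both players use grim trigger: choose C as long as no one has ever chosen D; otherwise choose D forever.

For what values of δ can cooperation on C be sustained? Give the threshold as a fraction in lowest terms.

Row's threshold: (25−17)/(25−3) = 4/11.
Column's threshold: (21−18)/(21−8) = 3/13.
4/11 > 3/13, so Row binds and δ* = 4/11.

4/11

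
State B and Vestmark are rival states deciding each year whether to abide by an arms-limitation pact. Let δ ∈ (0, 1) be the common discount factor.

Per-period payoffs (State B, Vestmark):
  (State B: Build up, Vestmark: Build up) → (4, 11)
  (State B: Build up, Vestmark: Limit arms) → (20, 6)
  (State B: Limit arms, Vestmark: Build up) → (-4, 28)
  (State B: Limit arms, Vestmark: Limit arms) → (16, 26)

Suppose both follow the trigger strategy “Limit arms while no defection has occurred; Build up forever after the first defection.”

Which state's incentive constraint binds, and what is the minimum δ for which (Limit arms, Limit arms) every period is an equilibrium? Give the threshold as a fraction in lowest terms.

State B's threshold: (20−16)/(20−4) = 1/4.
Vestmark's threshold: (28−26)/(28−11) = 2/17.
1/4 > 2/17, so State B binds and δ* = 1/4.

State B; δ ≥ 1/4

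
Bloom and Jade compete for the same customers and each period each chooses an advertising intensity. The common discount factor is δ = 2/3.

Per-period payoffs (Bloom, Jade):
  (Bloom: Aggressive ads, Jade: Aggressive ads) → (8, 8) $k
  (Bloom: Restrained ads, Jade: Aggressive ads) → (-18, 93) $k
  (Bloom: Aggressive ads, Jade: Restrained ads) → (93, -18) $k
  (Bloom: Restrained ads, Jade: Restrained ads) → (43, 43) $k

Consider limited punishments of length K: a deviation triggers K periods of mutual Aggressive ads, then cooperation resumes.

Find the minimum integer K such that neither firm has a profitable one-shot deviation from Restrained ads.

4

Need Σ_{k=1}^{K} δ^k ≥ (93−43)/(43−8) = 1.4286 at δ = 2/3.
At K = 3 the sum is 1.4074 < 1.4286; at K = 4 it is 1.6049 ≥ 1.4286.
So the minimum punishment length is K = 4.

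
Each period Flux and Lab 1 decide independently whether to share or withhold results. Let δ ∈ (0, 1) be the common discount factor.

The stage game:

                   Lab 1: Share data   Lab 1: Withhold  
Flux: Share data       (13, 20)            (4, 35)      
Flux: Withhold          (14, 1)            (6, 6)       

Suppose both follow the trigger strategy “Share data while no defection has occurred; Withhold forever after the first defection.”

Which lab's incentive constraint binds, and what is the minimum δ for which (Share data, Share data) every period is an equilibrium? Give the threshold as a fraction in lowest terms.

Lab 1; δ ≥ 15/29

Flux's threshold: (14−13)/(14−6) = 1/8.
Lab 1's threshold: (35−20)/(35−6) = 15/29.
1/8 < 15/29, so Lab 1 binds and δ* = 15/29.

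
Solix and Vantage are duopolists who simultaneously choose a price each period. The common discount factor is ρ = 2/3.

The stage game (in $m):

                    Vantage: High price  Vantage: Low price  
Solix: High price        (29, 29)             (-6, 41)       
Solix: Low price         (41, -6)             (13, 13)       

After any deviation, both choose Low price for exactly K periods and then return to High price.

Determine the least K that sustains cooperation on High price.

2

Need Σ_{k=1}^{K} ρ^k ≥ (41−29)/(29−13) = 0.7500 at ρ = 2/3.
At K = 1 the sum is 0.6667 < 0.7500; at K = 2 it is 1.1111 ≥ 0.7500.
So the minimum punishment length is K = 2.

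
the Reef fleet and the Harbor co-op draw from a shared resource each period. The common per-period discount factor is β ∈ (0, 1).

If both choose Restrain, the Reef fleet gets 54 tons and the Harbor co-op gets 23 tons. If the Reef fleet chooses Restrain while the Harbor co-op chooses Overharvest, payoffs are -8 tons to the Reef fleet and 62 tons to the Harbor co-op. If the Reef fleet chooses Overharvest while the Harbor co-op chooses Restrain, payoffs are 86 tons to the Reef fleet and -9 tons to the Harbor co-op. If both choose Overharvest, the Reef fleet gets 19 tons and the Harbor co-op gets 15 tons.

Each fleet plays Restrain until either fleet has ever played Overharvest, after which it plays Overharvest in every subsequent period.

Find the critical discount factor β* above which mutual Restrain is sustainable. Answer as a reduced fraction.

For the Reef fleet: deviation gain 86−54 = 32, per-period punishment loss 54−19 = 35. IC gives β ≥ 32/67.
For the Harbor co-op: gain 39, loss 8 per period, so β ≥ 39/47.
The tighter constraint is the Harbor co-op's, so cooperation needs β ≥ 39/47.

39/47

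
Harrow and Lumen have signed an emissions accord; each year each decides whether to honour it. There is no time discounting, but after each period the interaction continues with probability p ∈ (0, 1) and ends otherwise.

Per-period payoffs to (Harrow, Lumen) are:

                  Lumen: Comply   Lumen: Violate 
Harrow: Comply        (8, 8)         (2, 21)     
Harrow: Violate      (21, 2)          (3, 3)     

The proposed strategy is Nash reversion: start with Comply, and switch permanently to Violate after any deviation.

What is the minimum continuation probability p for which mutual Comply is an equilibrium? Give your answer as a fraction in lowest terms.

With no time discounting, the continuation probability p plays the role of the discount factor.
Grim-trigger IC: 8/(1−p) ≥ 21 + 3p/(1−p) ⇒ p ≥ (21−8)/(21−3) = 13/18.

13/18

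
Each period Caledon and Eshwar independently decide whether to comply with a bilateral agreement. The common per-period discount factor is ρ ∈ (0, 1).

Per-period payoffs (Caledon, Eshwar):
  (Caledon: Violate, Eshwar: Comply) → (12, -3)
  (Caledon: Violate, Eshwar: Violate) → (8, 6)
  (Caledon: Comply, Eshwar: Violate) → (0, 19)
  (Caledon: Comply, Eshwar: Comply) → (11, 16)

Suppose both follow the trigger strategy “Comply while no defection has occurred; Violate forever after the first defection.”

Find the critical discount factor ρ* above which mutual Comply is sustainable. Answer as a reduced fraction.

Caledon: cooperation gives 11 each period; deviation gives 12 once then 8 forever.
  11/(1−ρ) ≥ 12 + 8ρ/(1−ρ) ⇒ ρ ≥ 1/4.
Eshwar: cooperation gives 16 each period; deviation gives 19 once then 6 forever.
  ρ ≥ 3/13.
Both must hold, so the binding constraint is Caledon's: ρ ≥ 1/4.

1/4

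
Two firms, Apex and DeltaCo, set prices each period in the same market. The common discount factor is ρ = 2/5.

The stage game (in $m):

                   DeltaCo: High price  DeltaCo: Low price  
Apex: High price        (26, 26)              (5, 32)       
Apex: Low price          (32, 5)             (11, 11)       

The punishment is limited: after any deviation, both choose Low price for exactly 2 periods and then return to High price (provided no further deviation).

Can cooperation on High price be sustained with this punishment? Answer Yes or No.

Comparing payoff streams over the 3 periods until play realigns: cooperate → 26(1+ρ+…+ρ^2); deviate → 32 + 11(ρ+…+ρ^2).
Cooperation is sustained iff (26−11)(ρ+…+ρ^2) ≥ 32−26.
ρ+…+ρ^2 = 2/5·(1−(2/5)^2)/(1−2/5) = 0.5600, and (32−26)/(26−11) = 0.4000.
0.5600 ≥ 0.4000, so cooperation is sustainable.

Yes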